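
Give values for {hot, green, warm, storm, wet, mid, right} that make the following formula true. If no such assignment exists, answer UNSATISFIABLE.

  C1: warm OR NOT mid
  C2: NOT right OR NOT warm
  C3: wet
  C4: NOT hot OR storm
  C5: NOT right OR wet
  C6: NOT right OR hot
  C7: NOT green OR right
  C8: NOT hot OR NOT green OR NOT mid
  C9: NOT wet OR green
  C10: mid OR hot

(wet) alone gives wet = true.
(green) alone gives green = true.
(right) alone gives right = true.
(NOT warm) alone gives warm = false.
(NOT mid) alone gives mid = false.
(hot) alone gives hot = true.
(storm) alone gives storm = true.
Every clause now holds.

hot: true; green: true; warm: false; storm: true; wet: true; mid: false; right: true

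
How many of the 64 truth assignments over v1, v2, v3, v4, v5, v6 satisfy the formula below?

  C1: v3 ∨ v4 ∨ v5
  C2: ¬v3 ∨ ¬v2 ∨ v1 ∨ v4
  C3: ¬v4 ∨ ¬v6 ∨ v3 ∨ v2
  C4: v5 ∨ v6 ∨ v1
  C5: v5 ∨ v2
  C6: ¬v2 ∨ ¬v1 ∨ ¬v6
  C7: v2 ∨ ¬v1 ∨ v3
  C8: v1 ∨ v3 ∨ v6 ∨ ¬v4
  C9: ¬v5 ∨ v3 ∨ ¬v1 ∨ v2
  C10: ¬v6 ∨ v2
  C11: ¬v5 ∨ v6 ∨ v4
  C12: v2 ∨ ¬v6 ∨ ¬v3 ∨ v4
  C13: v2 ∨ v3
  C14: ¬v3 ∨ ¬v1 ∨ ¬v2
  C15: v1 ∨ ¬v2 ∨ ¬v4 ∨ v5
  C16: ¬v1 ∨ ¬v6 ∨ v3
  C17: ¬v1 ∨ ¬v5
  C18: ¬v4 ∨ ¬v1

There are 2^6 = 64 truth assignments over (v1, v2, v3, v4, v5, v6).
Split on v4. With v4 = True, the clauses containing v4 are satisfied and ¬v4 drops from the rest; 4 of the 2^5 = 32 assignments to the other variables satisfy what remains.
With v4 = False, by the same count on the reduced clause set, 1 assignment works.
Total: 4 + 1 = 5.

5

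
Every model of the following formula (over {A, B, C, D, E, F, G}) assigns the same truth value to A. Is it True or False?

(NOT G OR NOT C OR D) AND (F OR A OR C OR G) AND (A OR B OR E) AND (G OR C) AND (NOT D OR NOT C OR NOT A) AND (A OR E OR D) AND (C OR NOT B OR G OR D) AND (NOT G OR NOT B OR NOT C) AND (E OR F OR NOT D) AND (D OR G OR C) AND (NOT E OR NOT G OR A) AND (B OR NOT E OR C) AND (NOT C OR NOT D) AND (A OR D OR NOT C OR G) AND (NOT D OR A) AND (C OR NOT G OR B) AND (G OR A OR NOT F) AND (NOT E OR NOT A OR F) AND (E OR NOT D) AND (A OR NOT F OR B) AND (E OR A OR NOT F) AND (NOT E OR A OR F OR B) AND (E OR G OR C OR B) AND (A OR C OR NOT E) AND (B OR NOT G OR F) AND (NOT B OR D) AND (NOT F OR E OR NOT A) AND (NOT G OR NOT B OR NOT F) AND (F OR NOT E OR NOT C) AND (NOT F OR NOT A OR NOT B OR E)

Suppose A = false.
From the singleton clause (NOT D), D = false.
From the singleton clause (E), E = true.
From the singleton clause (NOT G), G = false.
From the singleton clause (C), C = true.
But (NOT C) is also a unit clause — contradiction.
So every satisfying assignment has A = True.

True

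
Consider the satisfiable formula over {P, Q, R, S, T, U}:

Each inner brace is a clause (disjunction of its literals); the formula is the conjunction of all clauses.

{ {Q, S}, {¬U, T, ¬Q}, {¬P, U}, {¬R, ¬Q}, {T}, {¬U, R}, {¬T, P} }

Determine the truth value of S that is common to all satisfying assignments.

True

Suppose S = False.
The clause (Q) is unit, so Q = True.
The clause (¬R) is unit, so R = False.
The clause (T) is unit, so T = True.
The clause (¬U) is unit, so U = False.
The clause (¬P) is unit, so P = False.
But (P) is also a unit clause — contradiction.
So every satisfying assignment has S = True.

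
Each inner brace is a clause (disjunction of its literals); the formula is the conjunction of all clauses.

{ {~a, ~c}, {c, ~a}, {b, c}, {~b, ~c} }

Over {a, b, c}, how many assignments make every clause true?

There are 2^3 = 8 truth assignments over (a, b, c).
Check each against the 4 clauses (columns in the order a, b, c):
  F F F  ✗ fails (b | c)
  F F T  ✓ satisfies all
  F T F  ✓ satisfies all
  F T T  ✗ fails (~b | ~c)
  T F F  ✗ fails (c | ~a)
  T F T  ✗ fails (~a | ~c)
  T T F  ✗ fails (c | ~a)
  T T T  ✗ fails (~a | ~c)
2 of the 8 rows are models.

2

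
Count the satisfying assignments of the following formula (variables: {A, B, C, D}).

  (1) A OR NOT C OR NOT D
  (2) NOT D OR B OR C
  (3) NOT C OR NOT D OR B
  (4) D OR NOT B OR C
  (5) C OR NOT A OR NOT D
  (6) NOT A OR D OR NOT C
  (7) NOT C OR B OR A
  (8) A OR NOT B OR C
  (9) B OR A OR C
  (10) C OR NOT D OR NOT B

There are 2^4 = 16 truth assignments over (A, B, C, D).
Check each against the 10 clauses (columns in the order A, B, C, D):
  F F F F  ✗ fails (B OR A OR C)
  F F F T  ✗ fails (NOT D OR B OR C)
  F F T F  ✗ fails (NOT C OR B OR A)
  F F T T  ✗ fails (A OR NOT C OR NOT D)
  F T F F  ✗ fails (D OR NOT B OR C)
  F T F T  ✗ fails (A OR NOT B OR C)
  F T T F  ✓ satisfies all
  F T T T  ✗ fails (A OR NOT C OR NOT D)
  T F F F  ✓ satisfies all
  T F F T  ✗ fails (NOT D OR B OR C)
  T F T F  ✗ fails (NOT A OR D OR NOT C)
  T F T T  ✗ fails (NOT C OR NOT D OR B)
  T T F F  ✗ fails (D OR NOT B OR C)
  T T F T  ✗ fails (C OR NOT A OR NOT D)
  T T T F  ✗ fails (NOT A OR D OR NOT C)
  T T T T  ✓ satisfies all
3 of the 16 rows are models.

3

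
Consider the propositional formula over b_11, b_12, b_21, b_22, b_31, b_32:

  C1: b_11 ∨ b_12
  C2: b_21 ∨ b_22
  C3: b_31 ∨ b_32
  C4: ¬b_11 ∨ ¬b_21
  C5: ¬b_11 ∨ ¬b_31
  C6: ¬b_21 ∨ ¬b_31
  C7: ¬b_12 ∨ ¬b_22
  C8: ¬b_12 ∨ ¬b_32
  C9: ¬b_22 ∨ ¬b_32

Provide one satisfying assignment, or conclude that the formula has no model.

UNSATISFIABLE

Try b_11 = True.
Unit clause (¬b_21) forces b_21 = False.
Unit clause (b_22) forces b_22 = True.
Unit clause (¬b_31) forces b_31 = False.
Unit clause (b_32) forces b_32 = True.
That conflicts with the unit clause (¬b_32).
Backtrack on b_11: now try b_11 = False.
Unit clause (b_12) forces b_12 = True.
Unit clause (¬b_22) forces b_22 = False.
Unit clause (b_21) forces b_21 = True.
Unit clause (¬b_31) forces b_31 = False.
Unit clause (b_32) forces b_32 = True.
That conflicts with the unit clause (¬b_32).
Both values of b_11 lead to a conflict.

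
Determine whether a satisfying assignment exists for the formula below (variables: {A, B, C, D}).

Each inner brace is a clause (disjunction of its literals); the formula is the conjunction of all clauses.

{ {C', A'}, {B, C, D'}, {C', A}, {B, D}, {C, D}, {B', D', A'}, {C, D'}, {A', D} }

Suppose C = 0.
(D) alone gives D = 1.
That conflicts with the unit clause (D').
That branch fails; take C = 1 instead.
(A') alone gives A = 0.
That conflicts with the unit clause (A).
Both values of C lead to a conflict.
No assignment satisfies every clause.

No, unsatisfiable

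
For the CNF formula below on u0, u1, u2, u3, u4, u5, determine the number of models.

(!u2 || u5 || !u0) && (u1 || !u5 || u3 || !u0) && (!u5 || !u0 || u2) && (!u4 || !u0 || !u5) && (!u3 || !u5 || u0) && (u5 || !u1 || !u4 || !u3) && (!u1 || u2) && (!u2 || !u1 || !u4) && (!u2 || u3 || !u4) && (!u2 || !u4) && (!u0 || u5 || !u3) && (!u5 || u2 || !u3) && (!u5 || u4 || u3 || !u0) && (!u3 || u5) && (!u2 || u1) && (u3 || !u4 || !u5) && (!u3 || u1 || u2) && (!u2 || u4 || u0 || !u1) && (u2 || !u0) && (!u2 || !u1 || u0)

There are 2^6 = 64 truth assignments over (u0, u1, u2, u3, u4, u5).
Split on u3. With u3 = true, the clauses containing u3 are satisfied and !u3 drops from the rest; 1 of the 2^5 = 32 assignments to the other variables satisfy what remains.
With u3 = false, by the same count on the reduced clause set, 3 assignments work.
(One model: u0=F, u1=F, u2=F, u3=F, u4=F, u5=F.)
Total: 1 + 3 = 4.

4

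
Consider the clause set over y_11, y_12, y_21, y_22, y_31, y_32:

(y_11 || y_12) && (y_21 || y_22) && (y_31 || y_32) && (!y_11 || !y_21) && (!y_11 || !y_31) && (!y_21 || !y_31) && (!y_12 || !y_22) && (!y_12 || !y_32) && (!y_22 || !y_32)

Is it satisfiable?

No

Try y_11 = true.
(!y_21) alone gives y_21 = false.
(y_22) alone gives y_22 = true.
(!y_31) alone gives y_31 = false.
(y_32) alone gives y_32 = true.
Now (!y_32) is unsatisfied and unit — conflict.
Undo y_11 and try y_11 = false.
(y_12) alone gives y_12 = true.
(!y_22) alone gives y_22 = false.
(y_21) alone gives y_21 = true.
(!y_31) alone gives y_31 = false.
(y_32) alone gives y_32 = true.
Now (!y_32) is unsatisfied and unit — conflict.
Both values of y_11 lead to a conflict.
No assignment satisfies every clause.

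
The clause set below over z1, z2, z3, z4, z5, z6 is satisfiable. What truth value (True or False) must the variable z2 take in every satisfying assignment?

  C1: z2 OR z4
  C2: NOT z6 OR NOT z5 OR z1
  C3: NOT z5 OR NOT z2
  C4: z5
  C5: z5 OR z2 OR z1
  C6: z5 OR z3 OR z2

Suppose z2 = true.
From the singleton clause (NOT z5), z5 = false.
Now (z5) is unsatisfied and unit — conflict.
So every satisfying assignment has z2 = False.

False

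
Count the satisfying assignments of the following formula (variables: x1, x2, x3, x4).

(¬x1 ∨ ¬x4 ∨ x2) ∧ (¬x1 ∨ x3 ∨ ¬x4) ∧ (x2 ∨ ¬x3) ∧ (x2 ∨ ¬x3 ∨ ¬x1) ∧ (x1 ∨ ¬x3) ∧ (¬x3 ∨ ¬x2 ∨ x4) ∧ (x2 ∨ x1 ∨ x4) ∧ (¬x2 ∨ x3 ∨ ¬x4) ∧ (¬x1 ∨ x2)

4

There are 2^4 = 16 truth assignments over (x1, x2, x3, x4).
Check each against the 9 clauses (columns in the order x1, x2, x3, x4):
  F F F F  ✗ fails (x2 ∨ x1 ∨ x4)
  F F F T  ✓ satisfies all
  F F T F  ✗ fails (x2 ∨ ¬x3)
  F F T T  ✗ fails (x2 ∨ ¬x3)
  F T F F  ✓ satisfies all
  F T F T  ✗ fails (¬x2 ∨ x3 ∨ ¬x4)
  F T T F  ✗ fails (x1 ∨ ¬x3)
  F T T T  ✗ fails (x1 ∨ ¬x3)
  T F F F  ✗ fails (¬x1 ∨ x2)
  T F F T  ✗ fails (¬x1 ∨ ¬x4 ∨ x2)
  T F T F  ✗ fails (x2 ∨ ¬x3)
  T F T T  ✗ fails (¬x1 ∨ ¬x4 ∨ x2)
  T T F F  ✓ satisfies all
  T T F T  ✗ fails (¬x1 ∨ x3 ∨ ¬x4)
  T T T F  ✗ fails (¬x3 ∨ ¬x2 ∨ x4)
  T T T T  ✓ satisfies all
4 of the 16 rows are models.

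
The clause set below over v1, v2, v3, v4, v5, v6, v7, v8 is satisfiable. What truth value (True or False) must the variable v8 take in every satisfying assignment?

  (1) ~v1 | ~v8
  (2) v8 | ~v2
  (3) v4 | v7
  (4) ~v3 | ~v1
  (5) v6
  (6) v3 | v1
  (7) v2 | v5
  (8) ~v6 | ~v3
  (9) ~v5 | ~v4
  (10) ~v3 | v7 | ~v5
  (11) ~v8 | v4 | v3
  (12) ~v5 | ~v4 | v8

False

Suppose v8 = 1.
Unit clause (~v1) forces v1 = 0.
Unit clause (v6) forces v6 = 1.
Unit clause (v3) forces v3 = 1.
That conflicts with the unit clause (~v3).
So every satisfying assignment has v8 = False.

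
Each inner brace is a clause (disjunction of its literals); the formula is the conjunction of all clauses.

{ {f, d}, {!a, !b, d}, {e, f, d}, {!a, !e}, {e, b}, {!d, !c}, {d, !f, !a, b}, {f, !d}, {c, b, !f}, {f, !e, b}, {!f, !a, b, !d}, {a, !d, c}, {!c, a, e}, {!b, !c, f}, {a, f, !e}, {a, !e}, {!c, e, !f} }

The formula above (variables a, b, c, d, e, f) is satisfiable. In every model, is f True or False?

Suppose f = false.
(d) alone gives d = true.
But (!d) is also a unit clause — contradiction.
So every satisfying assignment has f = True.

True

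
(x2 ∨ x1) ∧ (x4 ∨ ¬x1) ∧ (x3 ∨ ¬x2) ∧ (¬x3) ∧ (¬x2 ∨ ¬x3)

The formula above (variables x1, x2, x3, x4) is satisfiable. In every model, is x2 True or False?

False

Suppose x2 = True.
(x3) alone gives x3 = True.
Now (¬x3) is unsatisfied and unit — conflict.
So every satisfying assignment has x2 = False.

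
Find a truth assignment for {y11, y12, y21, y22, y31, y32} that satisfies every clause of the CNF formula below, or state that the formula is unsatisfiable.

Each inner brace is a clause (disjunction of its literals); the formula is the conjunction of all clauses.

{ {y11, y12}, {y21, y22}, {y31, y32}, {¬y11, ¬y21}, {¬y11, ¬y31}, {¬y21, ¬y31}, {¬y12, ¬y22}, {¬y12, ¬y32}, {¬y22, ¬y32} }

Case y11 = True:
(¬y21) alone gives y21 = False.
(y22) alone gives y22 = True.
(¬y31) alone gives y31 = False.
(y32) alone gives y32 = True.
But (¬y32) is also a unit clause — contradiction.
Undo y11 and try y11 = False.
(y12) alone gives y12 = True.
(¬y22) alone gives y22 = False.
(y21) alone gives y21 = True.
(¬y31) alone gives y31 = False.
(y32) alone gives y32 = True.
But (¬y32) is also a unit clause — contradiction.
Either choice for y11 ends in contradiction.

UNSATISFIABLE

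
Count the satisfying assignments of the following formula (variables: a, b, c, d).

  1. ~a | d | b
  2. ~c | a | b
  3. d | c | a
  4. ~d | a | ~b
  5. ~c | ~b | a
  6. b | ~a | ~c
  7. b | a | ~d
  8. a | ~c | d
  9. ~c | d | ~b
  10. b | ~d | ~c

4

There are 2^4 = 16 truth assignments over (a, b, c, d).
Split on a. With a = 1, the clauses containing a are satisfied and ~a drops from the rest; 4 of the 2^3 = 8 assignments to the other variables satisfy what remains.
With a = 0, by the same count on the reduced clause set, 0 assignments work.
Total: 4 + 0 = 4.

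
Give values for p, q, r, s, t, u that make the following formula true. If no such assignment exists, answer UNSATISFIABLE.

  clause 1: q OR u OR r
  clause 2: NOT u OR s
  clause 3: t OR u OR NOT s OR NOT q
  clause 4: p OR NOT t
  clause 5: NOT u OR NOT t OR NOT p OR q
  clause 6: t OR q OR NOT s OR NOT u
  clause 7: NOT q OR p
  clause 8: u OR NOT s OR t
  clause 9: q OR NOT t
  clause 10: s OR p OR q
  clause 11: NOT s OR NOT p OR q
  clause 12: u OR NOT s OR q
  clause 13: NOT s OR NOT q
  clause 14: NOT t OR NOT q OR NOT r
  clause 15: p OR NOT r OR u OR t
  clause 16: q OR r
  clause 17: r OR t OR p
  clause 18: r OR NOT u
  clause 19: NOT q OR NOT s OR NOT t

p ↦ true,  q ↦ true,  r ↦ true,  s ↦ false,  t ↦ false,  u ↦ false

Branch on u: set u = false.
Branch on q: set q = true.
Unit clause (p) forces p = true.
Unit clause (NOT s) forces s = false.
Branch on t: set t = false.
Every clause is now satisfied; r is unconstrained.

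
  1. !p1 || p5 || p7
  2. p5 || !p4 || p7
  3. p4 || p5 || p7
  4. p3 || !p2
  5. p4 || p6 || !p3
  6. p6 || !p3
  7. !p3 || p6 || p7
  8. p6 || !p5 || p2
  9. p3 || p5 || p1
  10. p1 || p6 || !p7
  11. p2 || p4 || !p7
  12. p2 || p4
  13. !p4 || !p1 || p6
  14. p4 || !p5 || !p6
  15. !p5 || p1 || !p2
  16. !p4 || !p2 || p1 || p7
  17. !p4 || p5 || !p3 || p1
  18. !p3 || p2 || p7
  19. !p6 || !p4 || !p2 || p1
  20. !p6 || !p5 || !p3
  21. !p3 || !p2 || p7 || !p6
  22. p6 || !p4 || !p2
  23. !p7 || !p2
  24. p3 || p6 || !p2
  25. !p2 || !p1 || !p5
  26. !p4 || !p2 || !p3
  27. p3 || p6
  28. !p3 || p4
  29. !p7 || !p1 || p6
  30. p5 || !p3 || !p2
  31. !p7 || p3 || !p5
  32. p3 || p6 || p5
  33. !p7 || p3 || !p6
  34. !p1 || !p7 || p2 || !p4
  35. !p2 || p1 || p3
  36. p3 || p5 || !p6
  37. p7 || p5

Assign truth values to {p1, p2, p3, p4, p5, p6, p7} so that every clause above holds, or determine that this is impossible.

p1: true, p2: false, p3: false, p4: true, p5: true, p6: true, p7: false

Suppose p3 = false.
Unit clause (!p2) forces p2 = false.
Unit clause (p4) forces p4 = true.
Unit clause (p6) forces p6 = true.
Unit clause (!p7) forces p7 = false.
Unit clause (p5) forces p5 = true.
No clause remains; p1 is free.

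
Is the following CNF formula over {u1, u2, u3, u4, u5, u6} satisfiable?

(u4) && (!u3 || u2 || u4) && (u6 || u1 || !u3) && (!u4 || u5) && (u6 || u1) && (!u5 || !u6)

Yes

(u4) alone gives u4 = true.
(u5) alone gives u5 = true.
(!u6) alone gives u6 = false.
(u1) alone gives u1 = true.
No clause remains; u2, u3 are free.
A satisfying assignment: u1=true; u2=true; u3=true; u4=true; u5=true; u6=false.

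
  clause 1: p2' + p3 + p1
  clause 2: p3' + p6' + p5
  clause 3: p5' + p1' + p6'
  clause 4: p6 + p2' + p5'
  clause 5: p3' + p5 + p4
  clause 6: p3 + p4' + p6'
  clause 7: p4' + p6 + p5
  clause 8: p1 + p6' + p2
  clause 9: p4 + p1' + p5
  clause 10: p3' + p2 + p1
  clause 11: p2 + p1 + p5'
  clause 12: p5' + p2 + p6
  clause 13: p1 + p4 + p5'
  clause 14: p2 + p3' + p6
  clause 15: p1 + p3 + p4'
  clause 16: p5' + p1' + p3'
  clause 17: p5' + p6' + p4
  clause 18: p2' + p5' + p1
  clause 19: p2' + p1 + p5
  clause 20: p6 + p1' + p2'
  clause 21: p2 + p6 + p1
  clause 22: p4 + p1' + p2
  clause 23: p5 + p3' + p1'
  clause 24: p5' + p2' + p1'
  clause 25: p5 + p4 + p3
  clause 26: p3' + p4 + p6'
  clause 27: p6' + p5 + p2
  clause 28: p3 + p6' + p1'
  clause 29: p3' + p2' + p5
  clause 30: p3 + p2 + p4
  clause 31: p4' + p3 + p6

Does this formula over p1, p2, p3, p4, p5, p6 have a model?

Unsatisfiable

Branch on p2: set p2 = 0.
Branch on p1: set p1 = 1.
Unit clause (p4) forces p4 = 1.
Branch on p5: set p5 = 0.
Unit clause (p6) forces p6 = 1.
Now (p6') is unsatisfied and unit — conflict.
Undo p5 and try p5 = 1.
Unit clause (p6') forces p6 = 0.
Now (p6) is unsatisfied and unit — conflict.
Neither p5 = 1 nor p5 = 0 works.
Undo p1 and try p1 = 0.
Unit clause (p6') forces p6 = 0.
Now (p6) is unsatisfied and unit — conflict.
Neither p1 = 1 nor p1 = 0 works.
Undo p2 and try p2 = 1.
Branch on p3: set p3 = 1.
Unit clause (p5) forces p5 = 1.
Unit clause (p6) forces p6 = 1.
Unit clause (p1') forces p1 = 0.
Now (p1) is unsatisfied and unit — conflict.
Undo p3 and try p3 = 0.
Unit clause (p1) forces p1 = 1.
Unit clause (p6) forces p6 = 1.
Now (p6') is unsatisfied and unit — conflict.
Neither p3 = 1 nor p3 = 0 works.
Neither p2 = 1 nor p2 = 0 works.
No assignment satisfies every clause.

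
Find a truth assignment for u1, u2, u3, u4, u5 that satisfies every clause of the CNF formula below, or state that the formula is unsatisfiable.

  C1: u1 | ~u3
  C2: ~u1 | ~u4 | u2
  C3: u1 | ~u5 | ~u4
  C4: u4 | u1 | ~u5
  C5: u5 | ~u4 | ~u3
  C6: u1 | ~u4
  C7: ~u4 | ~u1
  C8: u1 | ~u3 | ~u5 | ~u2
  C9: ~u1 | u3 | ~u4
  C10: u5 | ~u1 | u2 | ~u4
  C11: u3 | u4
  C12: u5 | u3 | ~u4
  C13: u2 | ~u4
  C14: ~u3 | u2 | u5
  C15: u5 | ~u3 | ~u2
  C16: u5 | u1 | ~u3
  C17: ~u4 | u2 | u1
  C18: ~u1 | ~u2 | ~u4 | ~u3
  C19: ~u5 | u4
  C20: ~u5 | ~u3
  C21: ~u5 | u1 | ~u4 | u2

UNSATISFIABLE

Case u1 = 1:
Unit clause (~u4) forces u4 = 0.
Unit clause (u3) forces u3 = 1.
Unit clause (~u5) forces u5 = 0.
Unit clause (u2) forces u2 = 1.
That conflicts with the unit clause (~u2).
So u1 must be the other value — set u1 = 0.
Unit clause (~u3) forces u3 = 0.
Unit clause (~u4) forces u4 = 0.
That conflicts with the unit clause (u4).
Both values of u1 lead to a conflict.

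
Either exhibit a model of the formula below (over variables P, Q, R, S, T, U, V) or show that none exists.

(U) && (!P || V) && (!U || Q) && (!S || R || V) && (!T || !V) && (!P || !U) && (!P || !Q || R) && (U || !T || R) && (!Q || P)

Unit clause (U) forces U = true.
Unit clause (Q) forces Q = true.
Unit clause (!P) forces P = false.
That conflicts with the unit clause (P).

UNSATISFIABLE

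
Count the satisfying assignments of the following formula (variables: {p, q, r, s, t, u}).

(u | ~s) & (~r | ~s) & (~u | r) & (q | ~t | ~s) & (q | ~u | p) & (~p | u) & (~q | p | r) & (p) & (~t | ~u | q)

There are 2^6 = 64 truth assignments over (p, q, r, s, t, u).
Split on q. With q = 1, the clauses containing q are satisfied and ~q drops from the rest; 2 of the 2^5 = 32 assignments to the other variables satisfy what remains.
With q = 0, by the same count on the reduced clause set, 1 assignment works.
(One model: p=T, q=F, r=T, s=F, t=F, u=T.)
Total: 2 + 1 = 3.

3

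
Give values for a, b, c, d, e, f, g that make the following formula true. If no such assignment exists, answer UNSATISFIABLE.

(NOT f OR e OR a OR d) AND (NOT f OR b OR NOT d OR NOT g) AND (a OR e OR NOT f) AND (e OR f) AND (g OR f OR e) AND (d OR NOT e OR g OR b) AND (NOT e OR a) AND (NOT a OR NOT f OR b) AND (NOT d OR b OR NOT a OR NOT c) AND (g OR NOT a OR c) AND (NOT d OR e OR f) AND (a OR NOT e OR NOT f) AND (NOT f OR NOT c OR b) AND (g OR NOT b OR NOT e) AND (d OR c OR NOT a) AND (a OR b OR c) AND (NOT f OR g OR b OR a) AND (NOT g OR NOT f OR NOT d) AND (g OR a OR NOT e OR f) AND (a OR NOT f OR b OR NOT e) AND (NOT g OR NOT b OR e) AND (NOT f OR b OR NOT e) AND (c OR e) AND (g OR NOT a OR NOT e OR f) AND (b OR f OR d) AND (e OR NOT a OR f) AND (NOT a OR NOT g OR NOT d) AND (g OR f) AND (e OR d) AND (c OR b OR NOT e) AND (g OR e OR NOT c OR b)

a=true, b=true, c=true, d=false, e=true, f=false, g=true

Try e = true.
From the singleton clause (a), a = true.
Try f = false.
From the singleton clause (g), g = true.
From the singleton clause (NOT d), d = false.
From the singleton clause (c), c = true.
From the singleton clause (b), b = true.
This assignment satisfies each clause.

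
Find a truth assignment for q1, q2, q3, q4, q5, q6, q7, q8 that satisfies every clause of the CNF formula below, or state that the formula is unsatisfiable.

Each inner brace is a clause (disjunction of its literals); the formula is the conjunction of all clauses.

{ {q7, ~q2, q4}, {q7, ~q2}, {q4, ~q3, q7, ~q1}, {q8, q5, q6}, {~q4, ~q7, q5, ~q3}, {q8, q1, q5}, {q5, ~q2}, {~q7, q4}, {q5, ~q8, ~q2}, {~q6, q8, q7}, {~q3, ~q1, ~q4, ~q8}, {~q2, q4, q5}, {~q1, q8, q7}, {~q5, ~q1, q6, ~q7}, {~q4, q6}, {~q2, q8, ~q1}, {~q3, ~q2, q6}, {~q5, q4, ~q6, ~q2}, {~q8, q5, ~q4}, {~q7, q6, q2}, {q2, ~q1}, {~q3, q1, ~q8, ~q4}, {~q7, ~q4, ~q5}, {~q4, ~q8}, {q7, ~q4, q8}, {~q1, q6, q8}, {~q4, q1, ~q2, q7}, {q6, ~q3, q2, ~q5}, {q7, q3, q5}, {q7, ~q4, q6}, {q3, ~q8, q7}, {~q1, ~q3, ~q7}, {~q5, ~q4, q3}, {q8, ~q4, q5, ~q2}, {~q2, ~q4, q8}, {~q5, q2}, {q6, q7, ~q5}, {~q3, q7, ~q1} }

q1: 0,  q2: 0,  q3: 1,  q4: 0,  q5: 0,  q6: 1,  q7: 0,  q8: 1

Try q7 = 0.
Unit clause (~q2) forces q2 = 0.
Unit clause (~q1) forces q1 = 0.
Unit clause (~q5) forces q5 = 0.
Unit clause (q8) forces q8 = 1.
Unit clause (~q4) forces q4 = 0.
Unit clause (q3) forces q3 = 1.
No clause remains; q6 is free.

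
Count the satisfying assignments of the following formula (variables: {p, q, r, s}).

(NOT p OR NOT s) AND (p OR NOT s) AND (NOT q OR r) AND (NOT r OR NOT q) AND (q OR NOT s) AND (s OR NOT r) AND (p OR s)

There are 2^4 = 16 truth assignments over (p, q, r, s).
Check each against the 7 clauses (columns in the order p, q, r, s):
  F F F F  ✗ fails (p OR s)
  F F F T  ✗ fails (p OR NOT s)
  F F T F  ✗ fails (s OR NOT r)
  F F T T  ✗ fails (p OR NOT s)
  F T F F  ✗ fails (NOT q OR r)
  F T F T  ✗ fails (p OR NOT s)
  F T T F  ✗ fails (NOT r OR NOT q)
  F T T T  ✗ fails (p OR NOT s)
  T F F F  ✓ satisfies all
  T F F T  ✗ fails (NOT p OR NOT s)
  T F T F  ✗ fails (s OR NOT r)
  T F T T  ✗ fails (NOT p OR NOT s)
  T T F F  ✗ fails (NOT q OR r)
  T T F T  ✗ fails (NOT p OR NOT s)
  T T T F  ✗ fails (NOT r OR NOT q)
  T T T T  ✗ fails (NOT p OR NOT s)
1 of the 16 rows is a model.

1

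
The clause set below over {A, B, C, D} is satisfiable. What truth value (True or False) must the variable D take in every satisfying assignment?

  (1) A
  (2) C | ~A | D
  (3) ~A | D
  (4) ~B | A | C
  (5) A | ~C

Suppose D = 0.
The clause (A) is unit, so A = 1.
Now (~A) is unsatisfied and unit — conflict.
So every satisfying assignment has D = True.

True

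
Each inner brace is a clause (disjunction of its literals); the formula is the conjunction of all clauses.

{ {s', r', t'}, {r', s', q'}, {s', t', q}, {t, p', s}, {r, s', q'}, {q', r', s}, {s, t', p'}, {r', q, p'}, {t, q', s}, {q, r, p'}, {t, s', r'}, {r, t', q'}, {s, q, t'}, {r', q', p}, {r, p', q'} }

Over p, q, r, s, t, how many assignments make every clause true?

There are 2^5 = 32 truth assignments over (p, q, r, s, t).
Split on q. With q = 1, the clauses containing q are satisfied and q' drops from the rest; 0 of the 2^4 = 16 assignments to the other variables satisfy what remains.
With q = 0, by the same count on the reduced clause set, 3 assignments work.
Total: 0 + 3 = 3.

3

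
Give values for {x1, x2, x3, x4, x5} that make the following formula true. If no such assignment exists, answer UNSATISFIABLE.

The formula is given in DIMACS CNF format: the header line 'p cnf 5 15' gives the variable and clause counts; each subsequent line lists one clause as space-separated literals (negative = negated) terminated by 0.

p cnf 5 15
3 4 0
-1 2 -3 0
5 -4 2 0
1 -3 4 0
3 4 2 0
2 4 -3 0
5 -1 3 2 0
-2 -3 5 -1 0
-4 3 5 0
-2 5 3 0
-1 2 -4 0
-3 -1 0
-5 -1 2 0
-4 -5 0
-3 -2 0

UNSATISFIABLE

Branch on x3: set x3 = True.
Unit clause (¬x1) forces x1 = False.
Unit clause (x4) forces x4 = True.
Unit clause (¬x5) forces x5 = False.
Unit clause (x2) forces x2 = True.
Now (¬x2) is unsatisfied and unit — conflict.
Undo x3 and try x3 = False.
Unit clause (x4) forces x4 = True.
Unit clause (x5) forces x5 = True.
Now (¬x5) is unsatisfied and unit — conflict.
Both values of x3 lead to a conflict.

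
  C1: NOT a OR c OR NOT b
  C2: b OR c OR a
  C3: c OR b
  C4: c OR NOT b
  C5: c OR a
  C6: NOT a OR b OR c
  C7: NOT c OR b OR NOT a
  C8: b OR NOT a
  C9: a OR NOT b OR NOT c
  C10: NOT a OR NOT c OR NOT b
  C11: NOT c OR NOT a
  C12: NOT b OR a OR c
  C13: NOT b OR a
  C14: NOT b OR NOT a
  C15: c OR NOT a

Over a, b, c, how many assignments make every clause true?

1

There are 2^3 = 8 truth assignments over (a, b, c).
Check each against the 15 clauses (columns in the order a, b, c):
  F F F  ✗ fails (b OR c OR a)
  F F T  ✓ satisfies all
  F T F  ✗ fails (c OR NOT b)
  F T T  ✗ fails (a OR NOT b OR NOT c)
  T F F  ✗ fails (c OR b)
  T F T  ✗ fails (NOT c OR b OR NOT a)
  T T F  ✗ fails (NOT a OR c OR NOT b)
  T T T  ✗ fails (NOT a OR NOT c OR NOT b)
1 of the 8 rows is a model.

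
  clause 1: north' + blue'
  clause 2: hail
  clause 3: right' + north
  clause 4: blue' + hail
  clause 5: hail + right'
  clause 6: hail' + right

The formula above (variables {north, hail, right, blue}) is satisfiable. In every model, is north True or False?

True

Suppose north = 0.
The clause (hail) is unit, so hail = 1.
The clause (right') is unit, so right = 0.
But (right) is also a unit clause — contradiction.
So every satisfying assignment has north = True.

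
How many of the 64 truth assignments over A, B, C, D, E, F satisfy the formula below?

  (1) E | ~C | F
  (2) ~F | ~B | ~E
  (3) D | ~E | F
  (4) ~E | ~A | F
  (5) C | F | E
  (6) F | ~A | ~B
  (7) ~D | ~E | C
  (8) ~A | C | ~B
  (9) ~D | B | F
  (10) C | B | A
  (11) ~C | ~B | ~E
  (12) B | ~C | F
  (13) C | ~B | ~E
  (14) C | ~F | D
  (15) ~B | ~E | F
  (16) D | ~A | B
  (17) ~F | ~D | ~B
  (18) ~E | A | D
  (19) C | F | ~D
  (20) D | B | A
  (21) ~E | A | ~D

There are 2^6 = 64 truth assignments over (A, B, C, D, E, F).
Split on A. With A = 1, the clauses containing A are satisfied and ~A drops from the rest; 4 of the 2^5 = 32 assignments to the other variables satisfy what remains.
With A = 0, by the same count on the reduced clause set, 2 assignments work.
(One model: A=F, B=F, C=T, D=T, E=F, F=T.)
Total: 4 + 2 = 6.

6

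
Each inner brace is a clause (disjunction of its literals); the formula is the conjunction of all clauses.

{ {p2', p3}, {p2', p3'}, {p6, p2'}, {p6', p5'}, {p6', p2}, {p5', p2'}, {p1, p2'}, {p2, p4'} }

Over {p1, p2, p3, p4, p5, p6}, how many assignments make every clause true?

There are 2^6 = 64 truth assignments over (p1, p2, p3, p4, p5, p6).
Split on p3. With p3 = 1, the clauses containing p3 are satisfied and p3' drops from the rest; 4 of the 2^5 = 32 assignments to the other variables satisfy what remains.
With p3 = 0, by the same count on the reduced clause set, 4 assignments work.
(One model: p1=F, p2=F, p3=F, p4=F, p5=F, p6=F.)
Total: 4 + 4 = 8.

8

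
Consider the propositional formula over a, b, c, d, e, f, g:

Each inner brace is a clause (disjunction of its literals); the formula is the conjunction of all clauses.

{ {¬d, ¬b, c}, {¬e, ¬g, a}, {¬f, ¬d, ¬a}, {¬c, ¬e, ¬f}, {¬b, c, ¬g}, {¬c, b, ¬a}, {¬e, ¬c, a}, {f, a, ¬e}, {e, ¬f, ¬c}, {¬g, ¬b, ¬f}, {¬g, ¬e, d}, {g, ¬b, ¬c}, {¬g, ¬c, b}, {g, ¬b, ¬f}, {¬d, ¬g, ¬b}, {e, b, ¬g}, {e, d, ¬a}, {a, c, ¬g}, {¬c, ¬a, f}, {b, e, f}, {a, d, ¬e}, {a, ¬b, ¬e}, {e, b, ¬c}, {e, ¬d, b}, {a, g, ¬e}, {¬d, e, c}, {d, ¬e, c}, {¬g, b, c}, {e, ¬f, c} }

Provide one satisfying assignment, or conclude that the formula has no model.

Suppose d = False.
Suppose g = True.
The clause (¬e) is unit, so e = False.
The clause (b) is unit, so b = True.
The clause (c) is unit, so c = True.
The clause (¬f) is unit, so f = False.
The clause (¬a) is unit, so a = False.
Every clause now holds.

a ↦ False; b ↦ True; c ↦ True; d ↦ False; e ↦ False; f ↦ False; g ↦ True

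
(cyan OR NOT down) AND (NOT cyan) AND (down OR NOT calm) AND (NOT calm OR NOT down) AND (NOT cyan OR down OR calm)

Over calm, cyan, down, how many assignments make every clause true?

1

There are 2^3 = 8 truth assignments over (calm, cyan, down).
Check each against the 5 clauses (columns in the order calm, cyan, down):
  F F F  ✓ satisfies all
  F F T  ✗ fails (cyan OR NOT down)
  F T F  ✗ fails (NOT cyan)
  F T T  ✗ fails (NOT cyan)
  T F F  ✗ fails (down OR NOT calm)
  T F T  ✗ fails (cyan OR NOT down)
  T T F  ✗ fails (NOT cyan)
  T T T  ✗ fails (NOT cyan)
1 of the 8 rows is a model.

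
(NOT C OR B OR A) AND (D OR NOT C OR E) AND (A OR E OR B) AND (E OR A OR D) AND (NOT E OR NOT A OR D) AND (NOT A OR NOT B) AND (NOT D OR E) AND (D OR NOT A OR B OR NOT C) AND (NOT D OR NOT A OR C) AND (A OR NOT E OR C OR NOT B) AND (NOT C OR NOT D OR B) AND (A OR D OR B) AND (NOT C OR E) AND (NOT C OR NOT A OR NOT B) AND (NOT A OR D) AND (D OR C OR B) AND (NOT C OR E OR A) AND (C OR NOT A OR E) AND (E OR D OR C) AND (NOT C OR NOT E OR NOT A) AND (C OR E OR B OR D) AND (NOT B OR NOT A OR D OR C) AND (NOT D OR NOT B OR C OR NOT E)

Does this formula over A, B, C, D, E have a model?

Satisfiable

Suppose A = false.
Suppose C = true.
From the singleton clause (B), B = true.
From the singleton clause (E), E = true.
All clauses hold; D can take either value.
A satisfying assignment: A ↦ false, B ↦ true, C ↦ true, D ↦ false, E ↦ true.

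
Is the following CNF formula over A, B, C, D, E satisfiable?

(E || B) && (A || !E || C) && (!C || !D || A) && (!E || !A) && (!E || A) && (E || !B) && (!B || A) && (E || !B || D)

Branch on E: set E = true.
Unit clause (!A) forces A = false.
That conflicts with the unit clause (A).
So E must be the other value — set E = false.
Unit clause (B) forces B = true.
That conflicts with the unit clause (!B).
Either choice for E ends in contradiction.
No assignment satisfies every clause.

No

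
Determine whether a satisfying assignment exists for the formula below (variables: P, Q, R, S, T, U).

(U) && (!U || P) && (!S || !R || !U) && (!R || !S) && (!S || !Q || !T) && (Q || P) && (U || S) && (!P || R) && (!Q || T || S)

The clause (U) is unit, so U = true.
The clause (P) is unit, so P = true.
The clause (R) is unit, so R = true.
The clause (!S) is unit, so S = false.
Try Q = false.
Every clause is now satisfied; T is unconstrained.
A satisfying assignment: P: true; Q: false; R: true; S: false; T: true; U: true.

Yes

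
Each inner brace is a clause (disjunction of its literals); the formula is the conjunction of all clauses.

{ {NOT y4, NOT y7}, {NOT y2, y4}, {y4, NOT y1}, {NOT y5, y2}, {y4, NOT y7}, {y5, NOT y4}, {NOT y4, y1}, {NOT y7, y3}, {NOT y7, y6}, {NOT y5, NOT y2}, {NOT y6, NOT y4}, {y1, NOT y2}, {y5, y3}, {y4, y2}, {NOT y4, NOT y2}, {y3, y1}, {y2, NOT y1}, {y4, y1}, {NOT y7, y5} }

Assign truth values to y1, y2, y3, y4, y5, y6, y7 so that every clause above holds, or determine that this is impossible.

UNSATISFIABLE

Try y4 = false.
The clause (NOT y2) is unit, so y2 = false.
But (y2) is also a unit clause — contradiction.
Backtrack on y4: now try y4 = true.
The clause (NOT y7) is unit, so y7 = false.
The clause (y5) is unit, so y5 = true.
The clause (y2) is unit, so y2 = true.
But (NOT y2) is also a unit clause — contradiction.
Neither y4 = true nor y4 = false works.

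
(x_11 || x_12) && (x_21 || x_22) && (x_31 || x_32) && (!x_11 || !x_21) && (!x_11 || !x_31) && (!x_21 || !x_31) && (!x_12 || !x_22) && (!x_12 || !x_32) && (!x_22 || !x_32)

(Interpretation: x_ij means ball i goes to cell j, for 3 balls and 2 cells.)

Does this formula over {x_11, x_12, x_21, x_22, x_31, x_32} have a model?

Case x_11 = true:
(!x_21) alone gives x_21 = false.
(x_22) alone gives x_22 = true.
(!x_31) alone gives x_31 = false.
(x_32) alone gives x_32 = true.
That conflicts with the unit clause (!x_32).
That branch fails; take x_11 = false instead.
(x_12) alone gives x_12 = true.
(!x_22) alone gives x_22 = false.
(x_21) alone gives x_21 = true.
(!x_31) alone gives x_31 = false.
(x_32) alone gives x_32 = true.
That conflicts with the unit clause (!x_32).
Both values of x_11 lead to a conflict.
No assignment satisfies every clause.

No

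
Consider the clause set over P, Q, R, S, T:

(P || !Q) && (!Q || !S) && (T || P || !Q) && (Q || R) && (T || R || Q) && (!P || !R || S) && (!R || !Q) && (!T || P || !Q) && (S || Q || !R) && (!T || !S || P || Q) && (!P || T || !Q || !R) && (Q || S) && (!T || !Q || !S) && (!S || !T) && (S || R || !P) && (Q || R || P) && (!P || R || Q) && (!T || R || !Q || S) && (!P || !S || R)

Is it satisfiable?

Yes, satisfiable

Branch on P: set P = false.
Unit clause (!Q) forces Q = false.
Unit clause (R) forces R = true.
Unit clause (S) forces S = true.
Unit clause (!T) forces T = false.
All clauses are satisfied.
A satisfying assignment: P: false,  Q: false,  R: true,  S: true,  T: false.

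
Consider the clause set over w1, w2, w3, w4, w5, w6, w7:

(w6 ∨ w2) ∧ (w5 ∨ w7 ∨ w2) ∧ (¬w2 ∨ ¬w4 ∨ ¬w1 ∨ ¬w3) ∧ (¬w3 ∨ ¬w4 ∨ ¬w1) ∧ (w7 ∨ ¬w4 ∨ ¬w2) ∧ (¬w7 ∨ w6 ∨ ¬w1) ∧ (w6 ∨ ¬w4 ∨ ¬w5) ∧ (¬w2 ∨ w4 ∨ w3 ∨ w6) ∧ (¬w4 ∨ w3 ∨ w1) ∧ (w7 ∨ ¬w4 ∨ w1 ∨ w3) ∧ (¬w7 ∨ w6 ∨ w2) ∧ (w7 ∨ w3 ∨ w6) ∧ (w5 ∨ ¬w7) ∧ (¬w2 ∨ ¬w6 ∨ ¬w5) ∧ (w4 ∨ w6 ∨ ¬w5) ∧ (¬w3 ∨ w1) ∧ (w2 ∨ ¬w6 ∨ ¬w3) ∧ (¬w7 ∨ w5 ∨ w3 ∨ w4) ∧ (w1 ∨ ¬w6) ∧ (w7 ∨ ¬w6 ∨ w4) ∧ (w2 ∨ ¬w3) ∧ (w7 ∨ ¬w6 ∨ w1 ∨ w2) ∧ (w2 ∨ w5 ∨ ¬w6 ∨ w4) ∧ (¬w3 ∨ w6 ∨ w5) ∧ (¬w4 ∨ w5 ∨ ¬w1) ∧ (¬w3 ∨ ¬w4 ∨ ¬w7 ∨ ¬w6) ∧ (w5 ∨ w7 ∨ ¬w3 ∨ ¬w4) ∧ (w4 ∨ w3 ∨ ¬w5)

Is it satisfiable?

Try w6 = True.
The clause (w1) is unit, so w1 = True.
Try w3 = False.
Try w5 = True.
The clause (¬w2) is unit, so w2 = False.
The clause (w4) is unit, so w4 = True.
Every clause is now satisfied; w7 is unconstrained.
A satisfying assignment: w1: True; w2: False; w3: False; w4: True; w5: True; w6: True; w7: True.

Yes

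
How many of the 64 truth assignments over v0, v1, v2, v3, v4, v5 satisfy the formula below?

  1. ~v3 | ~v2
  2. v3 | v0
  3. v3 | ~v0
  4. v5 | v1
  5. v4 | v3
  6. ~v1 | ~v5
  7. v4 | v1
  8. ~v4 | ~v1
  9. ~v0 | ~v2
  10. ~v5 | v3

4

There are 2^6 = 64 truth assignments over (v0, v1, v2, v3, v4, v5).
Split on v1. With v1 = 1, the clauses containing v1 are satisfied and ~v1 drops from the rest; 2 of the 2^5 = 32 assignments to the other variables satisfy what remains.
With v1 = 0, by the same count on the reduced clause set, 2 assignments work.
Total: 2 + 2 = 4.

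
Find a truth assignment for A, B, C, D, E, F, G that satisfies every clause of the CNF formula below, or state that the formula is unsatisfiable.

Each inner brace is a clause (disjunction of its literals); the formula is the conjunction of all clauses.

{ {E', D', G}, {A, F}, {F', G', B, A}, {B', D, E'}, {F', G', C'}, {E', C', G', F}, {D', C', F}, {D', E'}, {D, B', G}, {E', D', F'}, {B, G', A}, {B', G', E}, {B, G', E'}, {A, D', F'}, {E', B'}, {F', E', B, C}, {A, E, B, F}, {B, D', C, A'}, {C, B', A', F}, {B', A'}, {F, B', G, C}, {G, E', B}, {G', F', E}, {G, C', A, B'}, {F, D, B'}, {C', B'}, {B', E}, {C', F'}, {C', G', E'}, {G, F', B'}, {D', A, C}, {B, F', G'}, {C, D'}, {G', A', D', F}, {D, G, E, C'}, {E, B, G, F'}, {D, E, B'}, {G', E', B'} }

Case A = 1:
(B') alone gives B = 0.
Case D = 0:
Case G = 1:
(E') alone gives E = 0.
(F') alone gives F = 0.
Every clause is now satisfied; C is unconstrained.

A=1; B=0; C=1; D=0; E=0; F=0; G=1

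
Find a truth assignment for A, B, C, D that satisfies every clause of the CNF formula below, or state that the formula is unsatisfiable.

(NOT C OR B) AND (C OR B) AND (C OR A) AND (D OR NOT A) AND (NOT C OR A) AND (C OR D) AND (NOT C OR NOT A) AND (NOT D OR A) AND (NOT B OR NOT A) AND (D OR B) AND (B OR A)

UNSATISFIABLE

Branch on C: set C = false.
Unit clause (B) forces B = true.
Unit clause (A) forces A = true.
That conflicts with the unit clause (NOT A).
Backtrack on C: now try C = true.
Unit clause (B) forces B = true.
Unit clause (A) forces A = true.
That conflicts with the unit clause (NOT A).
Neither C = true nor C = false works.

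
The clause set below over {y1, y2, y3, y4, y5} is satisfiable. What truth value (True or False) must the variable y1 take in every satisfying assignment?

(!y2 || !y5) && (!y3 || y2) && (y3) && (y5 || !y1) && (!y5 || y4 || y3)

Suppose y1 = true.
From the singleton clause (y3), y3 = true.
From the singleton clause (y2), y2 = true.
From the singleton clause (!y5), y5 = false.
Now (y5) is unsatisfied and unit — conflict.
So every satisfying assignment has y1 = False.

False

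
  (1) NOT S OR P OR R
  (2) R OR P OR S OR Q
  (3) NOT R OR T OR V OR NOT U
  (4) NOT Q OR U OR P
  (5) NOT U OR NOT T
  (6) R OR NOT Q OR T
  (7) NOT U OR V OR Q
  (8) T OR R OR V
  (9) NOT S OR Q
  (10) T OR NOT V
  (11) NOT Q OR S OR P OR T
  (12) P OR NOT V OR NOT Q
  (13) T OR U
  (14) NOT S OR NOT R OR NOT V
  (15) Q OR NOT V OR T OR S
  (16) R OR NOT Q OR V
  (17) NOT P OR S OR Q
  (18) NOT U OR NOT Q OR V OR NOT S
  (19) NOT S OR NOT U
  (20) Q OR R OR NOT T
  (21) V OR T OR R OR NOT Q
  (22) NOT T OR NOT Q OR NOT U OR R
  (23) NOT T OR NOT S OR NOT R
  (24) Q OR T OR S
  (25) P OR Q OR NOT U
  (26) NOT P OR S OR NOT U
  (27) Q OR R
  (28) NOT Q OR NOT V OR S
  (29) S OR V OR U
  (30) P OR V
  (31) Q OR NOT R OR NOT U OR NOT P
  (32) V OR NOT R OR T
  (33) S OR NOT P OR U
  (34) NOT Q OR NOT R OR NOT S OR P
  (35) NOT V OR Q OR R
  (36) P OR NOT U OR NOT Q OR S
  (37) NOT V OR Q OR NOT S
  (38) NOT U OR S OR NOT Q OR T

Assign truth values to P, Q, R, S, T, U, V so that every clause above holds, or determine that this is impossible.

Try U = false.
Unit clause (T) forces T = true.
Try Q = false.
Unit clause (NOT S) forces S = false.
Unit clause (NOT P) forces P = false.
Unit clause (R) forces R = true.
Unit clause (V) forces V = true.
Every clause now holds.

P ↦ false,  Q ↦ false,  R ↦ true,  S ↦ false,  T ↦ true,  U ↦ false,  V ↦ true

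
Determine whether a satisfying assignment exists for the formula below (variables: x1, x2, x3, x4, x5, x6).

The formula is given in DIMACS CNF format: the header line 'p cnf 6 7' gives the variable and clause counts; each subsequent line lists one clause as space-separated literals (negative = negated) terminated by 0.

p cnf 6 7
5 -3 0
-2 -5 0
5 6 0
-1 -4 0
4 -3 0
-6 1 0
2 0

Yes, satisfiable

From the singleton clause (x2), x2 = True.
From the singleton clause (¬x5), x5 = False.
From the singleton clause (¬x3), x3 = False.
From the singleton clause (x6), x6 = True.
From the singleton clause (x1), x1 = True.
From the singleton clause (¬x4), x4 = False.
This assignment satisfies each clause.
A satisfying assignment: x1: True, x2: True, x3: False, x4: False, x5: False, x6: True.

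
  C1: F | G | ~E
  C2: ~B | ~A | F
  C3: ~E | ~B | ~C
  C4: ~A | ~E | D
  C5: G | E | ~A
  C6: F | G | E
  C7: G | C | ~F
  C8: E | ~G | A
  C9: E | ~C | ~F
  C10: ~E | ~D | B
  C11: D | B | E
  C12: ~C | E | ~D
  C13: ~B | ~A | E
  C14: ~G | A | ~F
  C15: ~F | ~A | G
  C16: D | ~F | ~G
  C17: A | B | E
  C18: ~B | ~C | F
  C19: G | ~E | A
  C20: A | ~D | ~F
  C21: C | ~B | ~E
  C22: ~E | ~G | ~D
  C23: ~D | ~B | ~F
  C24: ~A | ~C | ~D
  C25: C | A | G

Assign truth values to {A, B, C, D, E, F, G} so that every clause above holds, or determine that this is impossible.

A=1, B=0, C=0, D=1, E=0, F=1, G=1

Suppose F = 1.
Suppose G = 1.
Unit clause (A) forces A = 1.
Unit clause (D) forces D = 1.
Unit clause (~E) forces E = 0.
Unit clause (~C) forces C = 0.
Unit clause (~B) forces B = 0.
Every clause now holds.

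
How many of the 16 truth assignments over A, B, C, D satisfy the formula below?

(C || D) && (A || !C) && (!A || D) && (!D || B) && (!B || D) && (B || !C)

There are 2^4 = 16 truth assignments over (A, B, C, D).
Check each against the 6 clauses (columns in the order A, B, C, D):
  F F F F  ✗ fails (C || D)
  F F F T  ✗ fails (!D || B)
  F F T F  ✗ fails (A || !C)
  F F T T  ✗ fails (A || !C)
  F T F F  ✗ fails (C || D)
  F T F T  ✓ satisfies all
  F T T F  ✗ fails (A || !C)
  F T T T  ✗ fails (A || !C)
  T F F F  ✗ fails (C || D)
  T F F T  ✗ fails (!D || B)
  T F T F  ✗ fails (!A || D)
  T F T T  ✗ fails (!D || B)
  T T F F  ✗ fails (C || D)
  T T F T  ✓ satisfies all
  T T T F  ✗ fails (!A || D)
  T T T T  ✓ satisfies all
3 of the 16 rows are models.

3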